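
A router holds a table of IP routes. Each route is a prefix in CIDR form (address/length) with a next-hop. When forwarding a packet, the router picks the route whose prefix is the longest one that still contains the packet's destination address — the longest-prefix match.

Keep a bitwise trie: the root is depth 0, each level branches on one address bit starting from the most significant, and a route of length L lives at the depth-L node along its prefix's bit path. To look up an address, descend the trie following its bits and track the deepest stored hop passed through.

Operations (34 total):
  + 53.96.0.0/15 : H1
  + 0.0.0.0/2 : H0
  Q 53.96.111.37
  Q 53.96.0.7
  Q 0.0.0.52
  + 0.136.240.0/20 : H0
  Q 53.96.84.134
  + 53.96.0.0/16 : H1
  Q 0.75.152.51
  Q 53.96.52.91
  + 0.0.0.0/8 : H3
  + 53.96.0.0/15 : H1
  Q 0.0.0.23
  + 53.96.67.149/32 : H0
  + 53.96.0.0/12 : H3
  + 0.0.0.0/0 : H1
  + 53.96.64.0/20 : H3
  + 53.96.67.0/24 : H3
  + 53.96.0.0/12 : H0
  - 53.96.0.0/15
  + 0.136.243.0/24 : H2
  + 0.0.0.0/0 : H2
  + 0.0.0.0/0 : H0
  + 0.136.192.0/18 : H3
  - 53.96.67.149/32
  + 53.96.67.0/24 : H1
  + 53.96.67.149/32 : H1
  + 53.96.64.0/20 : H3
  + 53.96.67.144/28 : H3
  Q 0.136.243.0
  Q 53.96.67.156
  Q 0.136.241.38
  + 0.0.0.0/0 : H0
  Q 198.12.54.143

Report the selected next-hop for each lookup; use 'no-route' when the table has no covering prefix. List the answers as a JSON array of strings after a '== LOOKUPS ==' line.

Process each operation:
  + 53.96.0.0/15 (H1) depth=15
  + 0.0.0.0/2 (H0) depth=2
  ? 53.96.111.37  path d0:-→d1:-→d2:H0→d3:-→d4:-→d5:-→d6:-→d7:-→d8:-→d9:-→d10:-→d11:-→d12:-→d13:-→d14:-→d15:H1  best=H1
  ? 53.96.0.7  path d0:-→d1:-→d2:H0→d3:-→d4:-→d5:-→d6:-→d7:-→d8:-→d9:-→d10:-→d11:-→d12:-→d13:-→d14:-→d15:H1  best=H1
  ? 0.0.0.52  path d0:-→d1:-→d2:H0  best=H0
  + 0.136.240.0/20 (H0) depth=20
  ? 53.96.84.134  path d0:-→d1:-→d2:H0→d3:-→d4:-→d5:-→d6:-→d7:-→d8:-→d9:-→d10:-→d11:-→d12:-→d13:-→d14:-→d15:H1  best=H1
  + 53.96.0.0/16 (H1) depth=16
  ? 0.75.152.51  path d0:-→d1:-→d2:H0→d3:-→d4:-→d5:-→d6:-→d7:-→d8:-  best=H0
  ? 53.96.52.91  path d0:-→d1:-→d2:H0→d3:-→d4:-→d5:-→d6:-→d7:-→d8:-→d9:-→d10:-→d11:-→d12:-→d13:-→d14:-→d15:H1→d16:H1  best=H1
  + 0.0.0.0/8 (H3) depth=8
  + 53.96.0.0/15 (H1) depth=15
  ? 0.0.0.23  path d0:-→d1:-→d2:H0→d3:-→d4:-→d5:-→d6:-→d7:-→d8:H3  best=H3
  + 53.96.67.149/32 (H0) depth=32
  + 53.96.0.0/12 (H3) depth=12
  + 0.0.0.0/0 (H1) depth=0
  + 53.96.64.0/20 (H3) depth=20
  + 53.96.67.0/24 (H3) depth=24
  + 53.96.0.0/12 (H0) depth=12
  - 53.96.0.0/15 clear@15
  + 0.136.243.0/24 (H2) depth=24
  + 0.0.0.0/0 (H2) depth=0
  + 0.0.0.0/0 (H0) depth=0
  + 0.136.192.0/18 (H3) depth=18
  - 53.96.67.149/32 clear@32
  + 53.96.67.0/24 (H1) depth=24
  + 53.96.67.149/32 (H1) depth=32
  + 53.96.64.0/20 (H3) depth=20
  + 53.96.67.144/28 (H3) depth=28
  ? 0.136.243.0  path d0:H0→d1:-→d2:H0→d3:-→d4:-→d5:-→d6:-→d7:-→d8:H3→d9:-→d10:-→d11:-→d12:-→d13:-→d14:-→d15:-→d16:-→d17:-→d18:H3→d19:-→d20:H0→d21:-→d22:-→d23:-→d24:H2  best=H2
  ? 53.96.67.156  path d0:H0→d1:-→d2:H0→d3:-→d4:-→d5:-→d6:-→d7:-→d8:-→d9:-→d10:-→d11:-→d12:H0→d13:-→d14:-→d15:-→d16:H1→d17:-→d18:-→d19:-→d20:H3→d21:-→d22:-→d23:-→d24:H1→d25:-→d26:-→d27:-→d28:H3  best=H3
  ? 0.136.241.38  path d0:H0→d1:-→d2:H0→d3:-→d4:-→d5:-→d6:-→d7:-→d8:H3→d9:-→d10:-→d11:-→d12:-→d13:-→d14:-→d15:-→d16:-→d17:-→d18:H3→d19:-→d20:H0→d21:-→d22:-  best=H0
  + 0.0.0.0/0 (H0) depth=0
  ? 198.12.54.143  path d0:H0  best=H0

== LOOKUPS ==
["H1","H1","H0","H1","H0","H1","H3","H2","H3","H0","H0"]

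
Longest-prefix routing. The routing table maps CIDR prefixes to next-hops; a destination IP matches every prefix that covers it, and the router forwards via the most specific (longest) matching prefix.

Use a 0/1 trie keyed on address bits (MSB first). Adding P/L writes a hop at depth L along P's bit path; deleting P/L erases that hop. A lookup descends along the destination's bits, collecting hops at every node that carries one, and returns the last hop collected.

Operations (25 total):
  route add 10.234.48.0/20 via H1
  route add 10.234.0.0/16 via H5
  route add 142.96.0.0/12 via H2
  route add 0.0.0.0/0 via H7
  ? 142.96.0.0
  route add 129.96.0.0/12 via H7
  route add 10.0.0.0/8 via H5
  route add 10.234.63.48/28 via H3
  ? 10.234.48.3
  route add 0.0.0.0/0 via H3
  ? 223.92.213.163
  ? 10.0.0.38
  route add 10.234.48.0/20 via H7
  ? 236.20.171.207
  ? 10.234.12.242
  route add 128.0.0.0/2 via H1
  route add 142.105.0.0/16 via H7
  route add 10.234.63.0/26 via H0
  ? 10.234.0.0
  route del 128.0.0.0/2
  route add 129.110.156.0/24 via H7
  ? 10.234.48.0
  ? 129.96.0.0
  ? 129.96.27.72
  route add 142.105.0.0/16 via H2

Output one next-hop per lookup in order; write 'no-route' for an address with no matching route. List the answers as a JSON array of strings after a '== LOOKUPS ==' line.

Process each operation:
  add 10.234.48.0/20 -> H1 at depth 20
  add 10.234.0.0/16 -> H5 at depth 16
  add 142.96.0.0/12 -> H2 at depth 12
  add 0.0.0.0/0 -> H7 at depth 0
  lookup 142.96.0.0: bits 100011100110 walk d0:H7→d1:-→d2:-→d3:-→d4:-→d5:-→d6:-→d7:-→d8:-→d9:-→d10:-→d11:-→d12:H2 -> H2
  add 129.96.0.0/12 -> H7 at depth 12
  add 10.0.0.0/8 -> H5 at depth 8
  add 10.234.63.48/28 -> H3 at depth 28
  lookup 10.234.48.3: bits 00001010111010100011 walk d0:H7→d1:-→d2:-→d3:-→d4:-→d5:-→d6:-→d7:-→d8:H5→d9:-→d10:-→d11:-→d12:-→d13:-→d14:-→d15:-→d16:H5→d17:-→d18:-→d19:-→d20:H1 -> H1
  add 0.0.0.0/0 -> H3 at depth 0
  lookup 223.92.213.163: bits 1 walk d0:H3→d1:- -> H3
  lookup 10.0.0.38: bits 00001010 walk d0:H3→d1:-→d2:-→d3:-→d4:-→d5:-→d6:-→d7:-→d8:H5 -> H5
  add 10.234.48.0/20 -> H7 at depth 20
  lookup 236.20.171.207: bits 1 walk d0:H3→d1:- -> H3
  lookup 10.234.12.242: bits 000010101110101000 walk d0:H3→d1:-→d2:-→d3:-→d4:-→d5:-→d6:-→d7:-→d8:H5→d9:-→d10:-→d11:-→d12:-→d13:-→d14:-→d15:-→d16:H5→d17:-→d18:- -> H5
  add 128.0.0.0/2 -> H1 at depth 2
  add 142.105.0.0/16 -> H7 at depth 16
  add 10.234.63.0/26 -> H0 at depth 26
  lookup 10.234.0.0: bits 000010101110101000 walk d0:H3→d1:-→d2:-→d3:-→d4:-→d5:-→d6:-→d7:-→d8:H5→d9:-→d10:-→d11:-→d12:-→d13:-→d14:-→d15:-→d16:H5→d17:-→d18:- -> H5
  - 128.0.0.0/2 clear@2
  add 129.110.156.0/24 -> H7 at depth 24
  lookup 10.234.48.0: bits 00001010111010100011 walk d0:H3→d1:-→d2:-→d3:-→d4:-→d5:-→d6:-→d7:-→d8:H5→d9:-→d10:-→d11:-→d12:-→d13:-→d14:-→d15:-→d16:H5→d17:-→d18:-→d19:-→d20:H7 -> H7
  lookup 129.96.0.0: bits 100000010110 walk d0:H3→d1:-→d2:-→d3:-→d4:-→d5:-→d6:-→d7:-→d8:-→d9:-→d10:-→d11:-→d12:H7 -> H7
  lookup 129.96.27.72: bits 100000010110 walk d0:H3→d1:-→d2:-→d3:-→d4:-→d5:-→d6:-→d7:-→d8:-→d9:-→d10:-→d11:-→d12:H7 -> H7
  add 142.105.0.0/16 -> H2 at depth 16

== LOOKUPS ==
["H2","H1","H3","H5","H3","H5","H5","H7","H7","H7"]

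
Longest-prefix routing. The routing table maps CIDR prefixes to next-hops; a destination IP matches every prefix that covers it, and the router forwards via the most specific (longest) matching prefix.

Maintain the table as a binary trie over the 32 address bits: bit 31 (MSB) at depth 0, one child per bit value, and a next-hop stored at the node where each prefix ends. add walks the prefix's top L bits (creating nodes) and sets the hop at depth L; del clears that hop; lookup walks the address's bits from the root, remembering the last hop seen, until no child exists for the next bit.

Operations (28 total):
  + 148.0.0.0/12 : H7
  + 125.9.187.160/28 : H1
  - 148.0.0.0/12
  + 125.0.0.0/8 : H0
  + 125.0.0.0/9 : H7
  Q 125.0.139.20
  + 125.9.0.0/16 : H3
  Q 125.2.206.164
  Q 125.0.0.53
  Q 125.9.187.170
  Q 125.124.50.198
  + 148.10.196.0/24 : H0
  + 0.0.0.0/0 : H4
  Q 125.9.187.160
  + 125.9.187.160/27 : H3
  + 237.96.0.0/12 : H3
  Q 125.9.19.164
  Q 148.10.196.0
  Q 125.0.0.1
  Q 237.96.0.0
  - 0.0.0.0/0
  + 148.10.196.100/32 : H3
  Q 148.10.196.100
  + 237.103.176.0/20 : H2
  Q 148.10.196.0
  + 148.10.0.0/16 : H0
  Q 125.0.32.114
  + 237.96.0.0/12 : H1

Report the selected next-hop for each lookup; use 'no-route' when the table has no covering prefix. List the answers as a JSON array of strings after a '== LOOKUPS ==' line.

Trace:
  add 148.0.0.0/12 -> H7 at depth 12
  add 125.9.187.160/28 -> H1 at depth 28
  - 148.0.0.0/12 clear@12
  add 125.0.0.0/8 -> H0 at depth 8
  add 125.0.0.0/9 -> H7 at depth 9
  lookup 125.0.139.20: bits 011111010000 walk d0:-→d1:-→d2:-→d3:-→d4:-→d5:-→d6:-→d7:-→d8:H0→d9:H7→d10:-→d11:-→d12:- -> H7
  add 125.9.0.0/16 -> H3 at depth 16
  lookup 125.2.206.164: bits 011111010000 walk d0:-→d1:-→d2:-→d3:-→d4:-→d5:-→d6:-→d7:-→d8:H0→d9:H7→d10:-→d11:-→d12:- -> H7
  lookup 125.0.0.53: bits 011111010000 walk d0:-→d1:-→d2:-→d3:-→d4:-→d5:-→d6:-→d7:-→d8:H0→d9:H7→d10:-→d11:-→d12:- -> H7
  lookup 125.9.187.170: bits 0111110100001001101110111010 walk d0:-→d1:-→d2:-→d3:-→d4:-→d5:-→d6:-→d7:-→d8:H0→d9:H7→d10:-→d11:-→d12:-→d13:-→d14:-→d15:-→d16:H3→d17:-→d18:-→d19:-→d20:-→d21:-→d22:-→d23:-→d24:-→d25:-→d26:-→d27:-→d28:H1 -> H1
  lookup 125.124.50.198: bits 011111010 walk d0:-→d1:-→d2:-→d3:-→d4:-→d5:-→d6:-→d7:-→d8:H0→d9:H7 -> H7
  add 148.10.196.0/24 -> H0 at depth 24
  add 0.0.0.0/0 -> H4 at depth 0
  lookup 125.9.187.160: bits 0111110100001001101110111010 walk d0:H4→d1:-→d2:-→d3:-→d4:-→d5:-→d6:-→d7:-→d8:H0→d9:H7→d10:-→d11:-→d12:-→d13:-→d14:-→d15:-→d16:H3→d17:-→d18:-→d19:-→d20:-→d21:-→d22:-→d23:-→d24:-→d25:-→d26:-→d27:-→d28:H1 -> H1
  add 125.9.187.160/27 -> H3 at depth 27
  add 237.96.0.0/12 -> H3 at depth 12
  lookup 125.9.19.164: bits 0111110100001001 walk d0:H4→d1:-→d2:-→d3:-→d4:-→d5:-→d6:-→d7:-→d8:H0→d9:H7→d10:-→d11:-→d12:-→d13:-→d14:-→d15:-→d16:H3 -> H3
  lookup 148.10.196.0: bits 100101000000101011000100 walk d0:H4→d1:-→d2:-→d3:-→d4:-→d5:-→d6:-→d7:-→d8:-→d9:-→d10:-→d11:-→d12:-→d13:-→d14:-→d15:-→d16:-→d17:-→d18:-→d19:-→d20:-→d21:-→d22:-→d23:-→d24:H0 -> H0
  lookup 125.0.0.1: bits 011111010000 walk d0:H4→d1:-→d2:-→d3:-→d4:-→d5:-→d6:-→d7:-→d8:H0→d9:H7→d10:-→d11:-→d12:- -> H7
  lookup 237.96.0.0: bits 111011010110 walk d0:H4→d1:-→d2:-→d3:-→d4:-→d5:-→d6:-→d7:-→d8:-→d9:-→d10:-→d11:-→d12:H3 -> H3
  - 0.0.0.0/0 clear@0
  add 148.10.196.100/32 -> H3 at depth 32
  lookup 148.10.196.100: bits 10010100000010101100010001100100 walk d0:-→d1:-→d2:-→d3:-→d4:-→d5:-→d6:-→d7:-→d8:-→d9:-→d10:-→d11:-→d12:-→d13:-→d14:-→d15:-→d16:-→d17:-→d18:-→d19:-→d20:-→d21:-→d22:-→d23:-→d24:H0→d25:-→d26:-→d27:-→d28:-→d29:-→d30:-→d31:-→d32:H3 -> H3
  add 237.103.176.0/20 -> H2 at depth 20
  lookup 148.10.196.0: bits 1001010000001010110001000 walk d0:-→d1:-→d2:-→d3:-→d4:-→d5:-→d6:-→d7:-→d8:-→d9:-→d10:-→d11:-→d12:-→d13:-→d14:-→d15:-→d16:-→d17:-→d18:-→d19:-→d20:-→d21:-→d22:-→d23:-→d24:H0→d25:- -> H0
  add 148.10.0.0/16 -> H0 at depth 16
  lookup 125.0.32.114: bits 011111010000 walk d0:-→d1:-→d2:-→d3:-→d4:-→d5:-→d6:-→d7:-→d8:H0→d9:H7→d10:-→d11:-→d12:- -> H7
  add 237.96.0.0/12 -> H1 at depth 12

== LOOKUPS ==
["H7","H7","H7","H1","H7","H1","H3","H0","H7","H3","H3","H0","H7"]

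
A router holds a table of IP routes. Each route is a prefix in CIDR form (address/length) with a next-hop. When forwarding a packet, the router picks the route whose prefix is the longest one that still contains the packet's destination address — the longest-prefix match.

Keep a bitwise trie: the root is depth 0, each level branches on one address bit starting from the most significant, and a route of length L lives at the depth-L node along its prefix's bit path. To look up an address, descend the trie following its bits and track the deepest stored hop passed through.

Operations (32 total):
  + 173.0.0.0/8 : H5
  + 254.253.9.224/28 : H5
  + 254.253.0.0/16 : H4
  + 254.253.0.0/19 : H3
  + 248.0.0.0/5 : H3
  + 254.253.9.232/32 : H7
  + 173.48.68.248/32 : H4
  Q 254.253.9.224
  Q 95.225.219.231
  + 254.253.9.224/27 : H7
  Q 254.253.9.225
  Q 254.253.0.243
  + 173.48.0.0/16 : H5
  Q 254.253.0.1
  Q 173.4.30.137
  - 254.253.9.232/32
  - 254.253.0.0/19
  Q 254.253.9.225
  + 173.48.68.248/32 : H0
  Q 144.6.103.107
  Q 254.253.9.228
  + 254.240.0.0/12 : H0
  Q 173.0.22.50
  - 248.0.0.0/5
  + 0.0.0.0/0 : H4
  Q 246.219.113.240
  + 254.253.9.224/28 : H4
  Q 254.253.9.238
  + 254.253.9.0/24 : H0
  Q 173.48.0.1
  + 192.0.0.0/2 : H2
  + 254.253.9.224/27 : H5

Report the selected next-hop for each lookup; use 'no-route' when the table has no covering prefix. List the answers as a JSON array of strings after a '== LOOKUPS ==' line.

Process each operation:
  add 173.0.0.0/8 -> H5 at depth 8
  add 254.253.9.224/28 -> H5 at depth 28
  add 254.253.0.0/16 -> H4 at depth 16
  add 254.253.0.0/19 -> H3 at depth 19
  add 248.0.0.0/5 -> H3 at depth 5
  add 254.253.9.232/32 -> H7 at depth 32
  add 173.48.68.248/32 -> H4 at depth 32
  ? 254.253.9.224  path d0:-→d1:-→d2:-→d3:-→d4:-→d5:H3→d6:-→d7:-→d8:-→d9:-→d10:-→d11:-→d12:-→d13:-→d14:-→d15:-→d16:H4→d17:-→d18:-→d19:H3→d20:-→d21:-→d22:-→d23:-→d24:-→d25:-→d26:-→d27:-→d28:H5  best=H5
  ? 95.225.219.231  path d0:-  best=no-route
  add 254.253.9.224/27 -> H7 at depth 27
  ? 254.253.9.225  path d0:-→d1:-→d2:-→d3:-→d4:-→d5:H3→d6:-→d7:-→d8:-→d9:-→d10:-→d11:-→d12:-→d13:-→d14:-→d15:-→d16:H4→d17:-→d18:-→d19:H3→d20:-→d21:-→d22:-→d23:-→d24:-→d25:-→d26:-→d27:H7→d28:H5  best=H5
  ? 254.253.0.243  path d0:-→d1:-→d2:-→d3:-→d4:-→d5:H3→d6:-→d7:-→d8:-→d9:-→d10:-→d11:-→d12:-→d13:-→d14:-→d15:-→d16:H4→d17:-→d18:-→d19:H3→d20:-  best=H3
  add 173.48.0.0/16 -> H5 at depth 16
  ? 254.253.0.1  path d0:-→d1:-→d2:-→d3:-→d4:-→d5:H3→d6:-→d7:-→d8:-→d9:-→d10:-→d11:-→d12:-→d13:-→d14:-→d15:-→d16:H4→d17:-→d18:-→d19:H3→d20:-  best=H3
  ? 173.4.30.137  path d0:-→d1:-→d2:-→d3:-→d4:-→d5:-→d6:-→d7:-→d8:H5→d9:-→d10:-  best=H5
  del 254.253.9.232/32 (clear depth 32)
  del 254.253.0.0/19 (clear depth 19)
  ? 254.253.9.225  path d0:-→d1:-→d2:-→d3:-→d4:-→d5:H3→d6:-→d7:-→d8:-→d9:-→d10:-→d11:-→d12:-→d13:-→d14:-→d15:-→d16:H4→d17:-→d18:-→d19:-→d20:-→d21:-→d22:-→d23:-→d24:-→d25:-→d26:-→d27:H7→d28:H5  best=H5
  add 173.48.68.248/32 -> H0 at depth 32
  ? 144.6.103.107  path d0:-→d1:-→d2:-  best=no-route
  ? 254.253.9.228  path d0:-→d1:-→d2:-→d3:-→d4:-→d5:H3→d6:-→d7:-→d8:-→d9:-→d10:-→d11:-→d12:-→d13:-→d14:-→d15:-→d16:H4→d17:-→d18:-→d19:-→d20:-→d21:-→d22:-→d23:-→d24:-→d25:-→d26:-→d27:H7→d28:H5  best=H5
  add 254.240.0.0/12 -> H0 at depth 12
  ? 173.0.22.50  path d0:-→d1:-→d2:-→d3:-→d4:-→d5:-→d6:-→d7:-→d8:H5→d9:-→d10:-  best=H5
  del 248.0.0.0/5 (clear depth 5)
  add 0.0.0.0/0 -> H4 at depth 0
  ? 246.219.113.240  path d0:H4→d1:-→d2:-→d3:-→d4:-  best=H4
  add 254.253.9.224/28 -> H4 at depth 28
  ? 254.253.9.238  path d0:H4→d1:-→d2:-→d3:-→d4:-→d5:-→d6:-→d7:-→d8:-→d9:-→d10:-→d11:-→d12:H0→d13:-→d14:-→d15:-→d16:H4→d17:-→d18:-→d19:-→d20:-→d21:-→d22:-→d23:-→d24:-→d25:-→d26:-→d27:H7→d28:H4→d29:-  best=H4
  add 254.253.9.0/24 -> H0 at depth 24
  ? 173.48.0.1  path d0:H4→d1:-→d2:-→d3:-→d4:-→d5:-→d6:-→d7:-→d8:H5→d9:-→d10:-→d11:-→d12:-→d13:-→d14:-→d15:-→d16:H5→d17:-  best=H5
  add 192.0.0.0/2 -> H2 at depth 2
  add 254.253.9.224/27 -> H5 at depth 27

== LOOKUPS ==
["H5","no-route","H5","H3","H3","H5","H5","no-route","H5","H5","H4","H4","H5"]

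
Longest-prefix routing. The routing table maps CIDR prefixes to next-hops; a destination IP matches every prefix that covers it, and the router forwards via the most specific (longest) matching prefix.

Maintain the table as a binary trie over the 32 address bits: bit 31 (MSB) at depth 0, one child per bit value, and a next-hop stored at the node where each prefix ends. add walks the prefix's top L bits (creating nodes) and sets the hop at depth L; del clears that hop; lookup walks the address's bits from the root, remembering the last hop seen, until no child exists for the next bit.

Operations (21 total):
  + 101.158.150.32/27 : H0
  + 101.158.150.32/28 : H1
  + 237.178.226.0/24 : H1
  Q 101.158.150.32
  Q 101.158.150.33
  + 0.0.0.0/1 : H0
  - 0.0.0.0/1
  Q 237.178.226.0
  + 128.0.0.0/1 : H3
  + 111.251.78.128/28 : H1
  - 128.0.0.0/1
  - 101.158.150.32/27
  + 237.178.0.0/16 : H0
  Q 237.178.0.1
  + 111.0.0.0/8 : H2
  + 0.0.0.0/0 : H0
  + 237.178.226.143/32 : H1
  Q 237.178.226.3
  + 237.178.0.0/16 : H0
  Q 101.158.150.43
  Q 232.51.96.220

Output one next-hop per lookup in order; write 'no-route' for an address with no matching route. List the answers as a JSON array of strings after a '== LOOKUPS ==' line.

Apply in order:
  + 101.158.150.32/27 (H0) depth=27
  + 101.158.150.32/28 (H1) depth=28
  + 237.178.226.0/24 (H1) depth=24
  ? 101.158.150.32  path d0:-→d1:-→d2:-→d3:-→d4:-→d5:-→d6:-→d7:-→d8:-→d9:-→d10:-→d11:-→d12:-→d13:-→d14:-→d15:-→d16:-→d17:-→d18:-→d19:-→d20:-→d21:-→d22:-→d23:-→d24:-→d25:-→d26:-→d27:H0→d28:H1  best=H1
  ? 101.158.150.33  path d0:-→d1:-→d2:-→d3:-→d4:-→d5:-→d6:-→d7:-→d8:-→d9:-→d10:-→d11:-→d12:-→d13:-→d14:-→d15:-→d16:-→d17:-→d18:-→d19:-→d20:-→d21:-→d22:-→d23:-→d24:-→d25:-→d26:-→d27:H0→d28:H1  best=H1
  + 0.0.0.0/1 (H0) depth=1
  - 0.0.0.0/1 clear@1
  ? 237.178.226.0  path d0:-→d1:-→d2:-→d3:-→d4:-→d5:-→d6:-→d7:-→d8:-→d9:-→d10:-→d11:-→d12:-→d13:-→d14:-→d15:-→d16:-→d17:-→d18:-→d19:-→d20:-→d21:-→d22:-→d23:-→d24:H1  best=H1
  + 128.0.0.0/1 (H3) depth=1
  + 111.251.78.128/28 (H1) depth=28
  - 128.0.0.0/1 clear@1
  - 101.158.150.32/27 clear@27
  + 237.178.0.0/16 (H0) depth=16
  ? 237.178.0.1  path d0:-→d1:-→d2:-→d3:-→d4:-→d5:-→d6:-→d7:-→d8:-→d9:-→d10:-→d11:-→d12:-→d13:-→d14:-→d15:-→d16:H0  best=H0
  + 111.0.0.0/8 (H2) depth=8
  + 0.0.0.0/0 (H0) depth=0
  + 237.178.226.143/32 (H1) depth=32
  ? 237.178.226.3  path d0:H0→d1:-→d2:-→d3:-→d4:-→d5:-→d6:-→d7:-→d8:-→d9:-→d10:-→d11:-→d12:-→d13:-→d14:-→d15:-→d16:H0→d17:-→d18:-→d19:-→d20:-→d21:-→d22:-→d23:-→d24:H1  best=H1
  + 237.178.0.0/16 (H0) depth=16
  ? 101.158.150.43  path d0:H0→d1:-→d2:-→d3:-→d4:-→d5:-→d6:-→d7:-→d8:-→d9:-→d10:-→d11:-→d12:-→d13:-→d14:-→d15:-→d16:-→d17:-→d18:-→d19:-→d20:-→d21:-→d22:-→d23:-→d24:-→d25:-→d26:-→d27:-→d28:H1  best=H1
  ? 232.51.96.220  path d0:H0→d1:-→d2:-→d3:-→d4:-→d5:-  best=H0

== LOOKUPS ==
["H1","H1","H1","H0","H1","H1","H0"]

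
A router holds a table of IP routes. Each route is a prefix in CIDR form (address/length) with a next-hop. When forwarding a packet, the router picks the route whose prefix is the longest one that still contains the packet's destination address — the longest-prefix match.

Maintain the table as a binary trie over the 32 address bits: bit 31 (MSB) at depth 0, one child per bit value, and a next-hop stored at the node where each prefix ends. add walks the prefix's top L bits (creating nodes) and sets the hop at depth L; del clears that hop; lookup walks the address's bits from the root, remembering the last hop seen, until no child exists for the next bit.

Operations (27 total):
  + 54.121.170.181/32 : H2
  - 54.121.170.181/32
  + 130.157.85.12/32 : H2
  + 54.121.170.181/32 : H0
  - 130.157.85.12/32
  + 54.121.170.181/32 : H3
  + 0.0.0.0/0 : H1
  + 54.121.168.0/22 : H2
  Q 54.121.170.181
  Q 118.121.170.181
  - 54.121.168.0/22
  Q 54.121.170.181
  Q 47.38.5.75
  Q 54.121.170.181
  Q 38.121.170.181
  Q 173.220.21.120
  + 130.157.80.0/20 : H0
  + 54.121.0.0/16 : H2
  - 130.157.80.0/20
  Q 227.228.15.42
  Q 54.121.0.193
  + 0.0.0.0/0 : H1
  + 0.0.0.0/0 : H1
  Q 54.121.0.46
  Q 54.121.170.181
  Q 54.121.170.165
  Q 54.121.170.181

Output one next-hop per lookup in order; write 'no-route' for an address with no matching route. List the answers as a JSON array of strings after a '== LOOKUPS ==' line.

Apply in order:
  + 54.121.170.181/32 (H2) depth=32
  - 54.121.170.181/32 clear@32
  + 130.157.85.12/32 (H2) depth=32
  + 54.121.170.181/32 (H0) depth=32
  - 130.157.85.12/32 clear@32
  + 54.121.170.181/32 (H3) depth=32
  + 0.0.0.0/0 (H1) depth=0
  + 54.121.168.0/22 (H2) depth=22
  lookup 54.121.170.181: bits 00110110011110011010101010110101 walk d0:H1→d1:-→d2:-→d3:-→d4:-→d5:-→d6:-→d7:-→d8:-→d9:-→d10:-→d11:-→d12:-→d13:-→d14:-→d15:-→d16:-→d17:-→d18:-→d19:-→d20:-→d21:-→d22:H2→d23:-→d24:-→d25:-→d26:-→d27:-→d28:-→d29:-→d30:-→d31:-→d32:H3 -> H3
  lookup 118.121.170.181: bits 0 walk d0:H1→d1:- -> H1
  - 54.121.168.0/22 clear@22
  lookup 54.121.170.181: bits 00110110011110011010101010110101 walk d0:H1→d1:-→d2:-→d3:-→d4:-→d5:-→d6:-→d7:-→d8:-→d9:-→d10:-→d11:-→d12:-→d13:-→d14:-→d15:-→d16:-→d17:-→d18:-→d19:-→d20:-→d21:-→d22:-→d23:-→d24:-→d25:-→d26:-→d27:-→d28:-→d29:-→d30:-→d31:-→d32:H3 -> H3
  lookup 47.38.5.75: bits 001 walk d0:H1→d1:-→d2:-→d3:- -> H1
  lookup 54.121.170.181: bits 00110110011110011010101010110101 walk d0:H1→d1:-→d2:-→d3:-→d4:-→d5:-→d6:-→d7:-→d8:-→d9:-→d10:-→d11:-→d12:-→d13:-→d14:-→d15:-→d16:-→d17:-→d18:-→d19:-→d20:-→d21:-→d22:-→d23:-→d24:-→d25:-→d26:-→d27:-→d28:-→d29:-→d30:-→d31:-→d32:H3 -> H3
  lookup 38.121.170.181: bits 001 walk d0:H1→d1:-→d2:-→d3:- -> H1
  lookup 173.220.21.120: bits 10 walk d0:H1→d1:-→d2:- -> H1
  + 130.157.80.0/20 (H0) depth=20
  + 54.121.0.0/16 (H2) depth=16
  - 130.157.80.0/20 clear@20
  lookup 227.228.15.42: bits 1 walk d0:H1→d1:- -> H1
  lookup 54.121.0.193: bits 0011011001111001 walk d0:H1→d1:-→d2:-→d3:-→d4:-→d5:-→d6:-→d7:-→d8:-→d9:-→d10:-→d11:-→d12:-→d13:-→d14:-→d15:-→d16:H2 -> H2
  + 0.0.0.0/0 (H1) depth=0
  + 0.0.0.0/0 (H1) depth=0
  lookup 54.121.0.46: bits 0011011001111001 walk d0:H1→d1:-→d2:-→d3:-→d4:-→d5:-→d6:-→d7:-→d8:-→d9:-→d10:-→d11:-→d12:-→d13:-→d14:-→d15:-→d16:H2 -> H2
  lookup 54.121.170.181: bits 00110110011110011010101010110101 walk d0:H1→d1:-→d2:-→d3:-→d4:-→d5:-→d6:-→d7:-→d8:-→d9:-→d10:-→d11:-→d12:-→d13:-→d14:-→d15:-→d16:H2→d17:-→d18:-→d19:-→d20:-→d21:-→d22:-→d23:-→d24:-→d25:-→d26:-→d27:-→d28:-→d29:-→d30:-→d31:-→d32:H3 -> H3
  lookup 54.121.170.165: bits 001101100111100110101010101 walk d0:H1→d1:-→d2:-→d3:-→d4:-→d5:-→d6:-→d7:-→d8:-→d9:-→d10:-→d11:-→d12:-→d13:-→d14:-→d15:-→d16:H2→d17:-→d18:-→d19:-→d20:-→d21:-→d22:-→d23:-→d24:-→d25:-→d26:-→d27:- -> H2
  lookup 54.121.170.181: bits 00110110011110011010101010110101 walk d0:H1→d1:-→d2:-→d3:-→d4:-→d5:-→d6:-→d7:-→d8:-→d9:-→d10:-→d11:-→d12:-→d13:-→d14:-→d15:-→d16:H2→d17:-→d18:-→d19:-→d20:-→d21:-→d22:-→d23:-→d24:-→d25:-→d26:-→d27:-→d28:-→d29:-→d30:-→d31:-→d32:H3 -> H3

== LOOKUPS ==
["H3","H1","H3","H1","H3","H1","H1","H1","H2","H2","H3","H2","H3"]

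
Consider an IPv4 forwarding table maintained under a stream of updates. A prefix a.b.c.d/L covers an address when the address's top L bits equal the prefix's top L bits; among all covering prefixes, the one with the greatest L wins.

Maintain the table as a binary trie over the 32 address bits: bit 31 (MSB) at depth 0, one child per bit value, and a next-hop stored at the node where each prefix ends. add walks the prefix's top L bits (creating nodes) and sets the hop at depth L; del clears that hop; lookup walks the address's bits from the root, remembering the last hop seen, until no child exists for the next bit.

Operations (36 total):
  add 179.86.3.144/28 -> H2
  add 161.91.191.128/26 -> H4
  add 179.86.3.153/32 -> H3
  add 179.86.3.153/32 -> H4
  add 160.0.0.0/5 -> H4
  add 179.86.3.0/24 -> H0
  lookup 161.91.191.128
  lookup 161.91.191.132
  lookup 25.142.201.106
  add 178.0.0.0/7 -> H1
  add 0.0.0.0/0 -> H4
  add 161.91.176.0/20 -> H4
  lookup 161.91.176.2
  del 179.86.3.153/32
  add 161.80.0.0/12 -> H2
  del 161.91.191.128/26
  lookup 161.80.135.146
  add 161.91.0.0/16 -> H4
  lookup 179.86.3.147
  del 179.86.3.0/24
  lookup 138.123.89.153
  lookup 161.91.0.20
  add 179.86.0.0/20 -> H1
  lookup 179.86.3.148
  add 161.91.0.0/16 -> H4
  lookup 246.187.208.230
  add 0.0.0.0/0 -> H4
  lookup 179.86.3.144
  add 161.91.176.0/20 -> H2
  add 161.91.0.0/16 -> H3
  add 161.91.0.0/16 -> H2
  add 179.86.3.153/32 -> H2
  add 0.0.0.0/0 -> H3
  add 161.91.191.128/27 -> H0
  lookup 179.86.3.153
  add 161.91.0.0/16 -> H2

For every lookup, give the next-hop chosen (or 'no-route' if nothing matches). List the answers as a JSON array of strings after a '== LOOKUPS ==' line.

Process each operation:
  + 179.86.3.144/28 (H2) depth=28
  + 161.91.191.128/26 (H4) depth=26
  + 179.86.3.153/32 (H3) depth=32
  + 179.86.3.153/32 (H4) depth=32
  + 160.0.0.0/5 (H4) depth=5
  + 179.86.3.0/24 (H0) depth=24
  lookup 161.91.191.128: bits 10100001010110111011111110 walk d0:-→d1:-→d2:-→d3:-→d4:-→d5:H4→d6:-→d7:-→d8:-→d9:-→d10:-→d11:-→d12:-→d13:-→d14:-→d15:-→d16:-→d17:-→d18:-→d19:-→d20:-→d21:-→d22:-→d23:-→d24:-→d25:-→d26:H4 -> H4
  lookup 161.91.191.132: bits 10100001010110111011111110 walk d0:-→d1:-→d2:-→d3:-→d4:-→d5:H4→d6:-→d7:-→d8:-→d9:-→d10:-→d11:-→d12:-→d13:-→d14:-→d15:-→d16:-→d17:-→d18:-→d19:-→d20:-→d21:-→d22:-→d23:-→d24:-→d25:-→d26:H4 -> H4
  lookup 25.142.201.106: bits ε walk d0:- -> no-route
  + 178.0.0.0/7 (H1) depth=7
  + 0.0.0.0/0 (H4) depth=0
  + 161.91.176.0/20 (H4) depth=20
  lookup 161.91.176.2: bits 10100001010110111011 walk d0:H4→d1:-→d2:-→d3:-→d4:-→d5:H4→d6:-→d7:-→d8:-→d9:-→d10:-→d11:-→d12:-→d13:-→d14:-→d15:-→d16:-→d17:-→d18:-→d19:-→d20:H4 -> H4
  - 179.86.3.153/32 clear@32
  + 161.80.0.0/12 (H2) depth=12
  - 161.91.191.128/26 clear@26
  lookup 161.80.135.146: bits 101000010101 walk d0:H4→d1:-→d2:-→d3:-→d4:-→d5:H4→d6:-→d7:-→d8:-→d9:-→d10:-→d11:-→d12:H2 -> H2
  + 161.91.0.0/16 (H4) depth=16
  lookup 179.86.3.147: bits 1011001101010110000000111001 walk d0:H4→d1:-→d2:-→d3:-→d4:-→d5:-→d6:-→d7:H1→d8:-→d9:-→d10:-→d11:-→d12:-→d13:-→d14:-→d15:-→d16:-→d17:-→d18:-→d19:-→d20:-→d21:-→d22:-→d23:-→d24:H0→d25:-→d26:-→d27:-→d28:H2 -> H2
  - 179.86.3.0/24 clear@24
  lookup 138.123.89.153: bits 10 walk d0:H4→d1:-→d2:- -> H4
  lookup 161.91.0.20: bits 1010000101011011 walk d0:H4→d1:-→d2:-→d3:-→d4:-→d5:H4→d6:-→d7:-→d8:-→d9:-→d10:-→d11:-→d12:H2→d13:-→d14:-→d15:-→d16:H4 -> H4
  + 179.86.0.0/20 (H1) depth=20
  lookup 179.86.3.148: bits 1011001101010110000000111001 walk d0:H4→d1:-→d2:-→d3:-→d4:-→d5:-→d6:-→d7:H1→d8:-→d9:-→d10:-→d11:-→d12:-→d13:-→d14:-→d15:-→d16:-→d17:-→d18:-→d19:-→d20:H1→d21:-→d22:-→d23:-→d24:-→d25:-→d26:-→d27:-→d28:H2 -> H2
  + 161.91.0.0/16 (H4) depth=16
  lookup 246.187.208.230: bits 1 walk d0:H4→d1:- -> H4
  + 0.0.0.0/0 (H4) depth=0
  lookup 179.86.3.144: bits 1011001101010110000000111001 walk d0:H4→d1:-→d2:-→d3:-→d4:-→d5:-→d6:-→d7:H1→d8:-→d9:-→d10:-→d11:-→d12:-→d13:-→d14:-→d15:-→d16:-→d17:-→d18:-→d19:-→d20:H1→d21:-→d22:-→d23:-→d24:-→d25:-→d26:-→d27:-→d28:H2 -> H2
  + 161.91.176.0/20 (H2) depth=20
  + 161.91.0.0/16 (H3) depth=16
  + 161.91.0.0/16 (H2) depth=16
  + 179.86.3.153/32 (H2) depth=32
  + 0.0.0.0/0 (H3) depth=0
  + 161.91.191.128/27 (H0) depth=27
  lookup 179.86.3.153: bits 10110011010101100000001110011001 walk d0:H3→d1:-→d2:-→d3:-→d4:-→d5:-→d6:-→d7:H1→d8:-→d9:-→d10:-→d11:-→d12:-→d13:-→d14:-→d15:-→d16:-→d17:-→d18:-→d19:-→d20:H1→d21:-→d22:-→d23:-→d24:-→d25:-→d26:-→d27:-→d28:H2→d29:-→d30:-→d31:-→d32:H2 -> H2
  + 161.91.0.0/16 (H2) depth=16

== LOOKUPS ==
["H4","H4","no-route","H4","H2","H2","H4","H4","H2","H4","H2","H2"]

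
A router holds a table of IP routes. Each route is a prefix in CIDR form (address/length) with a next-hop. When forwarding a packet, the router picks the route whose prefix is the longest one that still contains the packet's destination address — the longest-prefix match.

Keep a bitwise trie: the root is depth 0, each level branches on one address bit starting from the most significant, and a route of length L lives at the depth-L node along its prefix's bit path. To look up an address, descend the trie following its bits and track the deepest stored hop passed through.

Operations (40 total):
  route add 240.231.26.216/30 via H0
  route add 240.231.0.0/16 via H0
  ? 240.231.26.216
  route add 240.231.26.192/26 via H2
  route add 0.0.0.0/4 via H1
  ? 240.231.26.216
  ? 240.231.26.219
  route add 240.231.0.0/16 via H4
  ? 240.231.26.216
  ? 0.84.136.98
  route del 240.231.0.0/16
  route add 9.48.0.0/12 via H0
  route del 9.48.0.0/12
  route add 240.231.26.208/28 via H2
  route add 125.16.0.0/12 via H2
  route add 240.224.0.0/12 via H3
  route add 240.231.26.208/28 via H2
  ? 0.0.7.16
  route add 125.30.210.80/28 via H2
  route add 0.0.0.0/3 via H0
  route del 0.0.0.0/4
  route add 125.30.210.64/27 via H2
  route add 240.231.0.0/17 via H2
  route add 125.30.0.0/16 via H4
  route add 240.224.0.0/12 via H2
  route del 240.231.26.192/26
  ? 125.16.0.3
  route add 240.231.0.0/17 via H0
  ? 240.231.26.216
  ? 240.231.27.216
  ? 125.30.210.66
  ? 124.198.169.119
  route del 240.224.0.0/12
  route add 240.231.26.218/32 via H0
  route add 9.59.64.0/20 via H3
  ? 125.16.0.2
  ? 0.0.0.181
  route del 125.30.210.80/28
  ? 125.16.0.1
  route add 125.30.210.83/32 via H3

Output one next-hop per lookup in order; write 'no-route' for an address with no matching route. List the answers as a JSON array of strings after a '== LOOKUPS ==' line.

Trace:
  + 240.231.26.216/30 (H0) depth=30
  + 240.231.0.0/16 (H0) depth=16
  ? 240.231.26.216  path d0:-→d1:-→d2:-→d3:-→d4:-→d5:-→d6:-→d7:-→d8:-→d9:-→d10:-→d11:-→d12:-→d13:-→d14:-→d15:-→d16:H0→d17:-→d18:-→d19:-→d20:-→d21:-→d22:-→d23:-→d24:-→d25:-→d26:-→d27:-→d28:-→d29:-→d30:H0  best=H0
  + 240.231.26.192/26 (H2) depth=26
  + 0.0.0.0/4 (H1) depth=4
  ? 240.231.26.216  path d0:-→d1:-→d2:-→d3:-→d4:-→d5:-→d6:-→d7:-→d8:-→d9:-→d10:-→d11:-→d12:-→d13:-→d14:-→d15:-→d16:H0→d17:-→d18:-→d19:-→d20:-→d21:-→d22:-→d23:-→d24:-→d25:-→d26:H2→d27:-→d28:-→d29:-→d30:H0  best=H0
  ? 240.231.26.219  path d0:-→d1:-→d2:-→d3:-→d4:-→d5:-→d6:-→d7:-→d8:-→d9:-→d10:-→d11:-→d12:-→d13:-→d14:-→d15:-→d16:H0→d17:-→d18:-→d19:-→d20:-→d21:-→d22:-→d23:-→d24:-→d25:-→d26:H2→d27:-→d28:-→d29:-→d30:H0  best=H0
  + 240.231.0.0/16 (H4) depth=16
  ? 240.231.26.216  path d0:-→d1:-→d2:-→d3:-→d4:-→d5:-→d6:-→d7:-→d8:-→d9:-→d10:-→d11:-→d12:-→d13:-→d14:-→d15:-→d16:H4→d17:-→d18:-→d19:-→d20:-→d21:-→d22:-→d23:-→d24:-→d25:-→d26:H2→d27:-→d28:-→d29:-→d30:H0  best=H0
  ? 0.84.136.98  path d0:-→d1:-→d2:-→d3:-→d4:H1  best=H1
  - 240.231.0.0/16 clear@16
  + 9.48.0.0/12 (H0) depth=12
  - 9.48.0.0/12 clear@12
  + 240.231.26.208/28 (H2) depth=28
  + 125.16.0.0/12 (H2) depth=12
  + 240.224.0.0/12 (H3) depth=12
  + 240.231.26.208/28 (H2) depth=28
  ? 0.0.7.16  path d0:-→d1:-→d2:-→d3:-→d4:H1  best=H1
  + 125.30.210.80/28 (H2) depth=28
  + 0.0.0.0/3 (H0) depth=3
  - 0.0.0.0/4 clear@4
  + 125.30.210.64/27 (H2) depth=27
  + 240.231.0.0/17 (H2) depth=17
  + 125.30.0.0/16 (H4) depth=16
  + 240.224.0.0/12 (H2) depth=12
  - 240.231.26.192/26 clear@26
  ? 125.16.0.3  path d0:-→d1:-→d2:-→d3:-→d4:-→d5:-→d6:-→d7:-→d8:-→d9:-→d10:-→d11:-→d12:H2  best=H2
  + 240.231.0.0/17 (H0) depth=17
  ? 240.231.26.216  path d0:-→d1:-→d2:-→d3:-→d4:-→d5:-→d6:-→d7:-→d8:-→d9:-→d10:-→d11:-→d12:H2→d13:-→d14:-→d15:-→d16:-→d17:H0→d18:-→d19:-→d20:-→d21:-→d22:-→d23:-→d24:-→d25:-→d26:-→d27:-→d28:H2→d29:-→d30:H0  best=H0
  ? 240.231.27.216  path d0:-→d1:-→d2:-→d3:-→d4:-→d5:-→d6:-→d7:-→d8:-→d9:-→d10:-→d11:-→d12:H2→d13:-→d14:-→d15:-→d16:-→d17:H0→d18:-→d19:-→d20:-→d21:-→d22:-→d23:-  best=H0
  ? 125.30.210.66  path d0:-→d1:-→d2:-→d3:-→d4:-→d5:-→d6:-→d7:-→d8:-→d9:-→d10:-→d11:-→d12:H2→d13:-→d14:-→d15:-→d16:H4→d17:-→d18:-→d19:-→d20:-→d21:-→d22:-→d23:-→d24:-→d25:-→d26:-→d27:H2  best=H2
  ? 124.198.169.119  path d0:-→d1:-→d2:-→d3:-→d4:-→d5:-→d6:-→d7:-  best=no-route
  - 240.224.0.0/12 clear@12
  + 240.231.26.218/32 (H0) depth=32
  + 9.59.64.0/20 (H3) depth=20
  ? 125.16.0.2  path d0:-→d1:-→d2:-→d3:-→d4:-→d5:-→d6:-→d7:-→d8:-→d9:-→d10:-→d11:-→d12:H2  best=H2
  ? 0.0.0.181  path d0:-→d1:-→d2:-→d3:H0→d4:-  best=H0
  - 125.30.210.80/28 clear@28
  ? 125.16.0.1  path d0:-→d1:-→d2:-→d3:-→d4:-→d5:-→d6:-→d7:-→d8:-→d9:-→d10:-→d11:-→d12:H2  best=H2
  + 125.30.210.83/32 (H3) depth=32

== LOOKUPS ==
["H0","H0","H0","H0","H1","H1","H2","H0","H0","H2","no-route","H2","H0","H2"]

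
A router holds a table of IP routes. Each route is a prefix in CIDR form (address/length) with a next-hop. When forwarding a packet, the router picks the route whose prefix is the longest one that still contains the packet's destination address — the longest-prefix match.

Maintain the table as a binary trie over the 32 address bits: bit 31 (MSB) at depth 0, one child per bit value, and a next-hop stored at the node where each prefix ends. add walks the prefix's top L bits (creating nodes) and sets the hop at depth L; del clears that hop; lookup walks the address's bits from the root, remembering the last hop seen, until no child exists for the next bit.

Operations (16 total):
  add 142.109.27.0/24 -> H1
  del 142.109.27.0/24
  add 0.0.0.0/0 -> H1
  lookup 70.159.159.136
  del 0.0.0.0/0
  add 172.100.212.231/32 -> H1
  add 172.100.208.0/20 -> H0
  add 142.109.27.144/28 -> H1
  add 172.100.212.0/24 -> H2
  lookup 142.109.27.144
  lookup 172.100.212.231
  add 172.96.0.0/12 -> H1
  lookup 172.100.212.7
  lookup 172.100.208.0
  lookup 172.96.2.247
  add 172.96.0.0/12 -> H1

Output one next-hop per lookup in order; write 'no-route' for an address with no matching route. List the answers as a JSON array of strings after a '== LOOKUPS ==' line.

Process each operation:
  add 142.109.27.0/24 -> H1 at depth 24
  del 142.109.27.0/24 (clear depth 24)
  add 0.0.0.0/0 -> H1 at depth 0
  Q 70.159.159.136: descend ε ; hops seen [H1] ; pick H1
  del 0.0.0.0/0 (clear depth 0)
  add 172.100.212.231/32 -> H1 at depth 32
  add 172.100.208.0/20 -> H0 at depth 20
  add 142.109.27.144/28 -> H1 at depth 28
  add 172.100.212.0/24 -> H2 at depth 24
  Q 142.109.27.144: descend 1000111001101101000110111001 ; hops seen [H1] ; pick H1
  Q 172.100.212.231: descend 10101100011001001101010011100111 ; hops seen [H0,H2,H1] ; pick H1
  add 172.96.0.0/12 -> H1 at depth 12
  Q 172.100.212.7: descend 101011000110010011010100 ; hops seen [H1,H0,H2] ; pick H2
  Q 172.100.208.0: descend 101011000110010011010 ; hops seen [H1,H0] ; pick H0
  Q 172.96.2.247: descend 1010110001100 ; hops seen [H1] ; pick H1
  add 172.96.0.0/12 -> H1 at depth 12

== LOOKUPS ==
["H1","H1","H1","H2","H0","H1"]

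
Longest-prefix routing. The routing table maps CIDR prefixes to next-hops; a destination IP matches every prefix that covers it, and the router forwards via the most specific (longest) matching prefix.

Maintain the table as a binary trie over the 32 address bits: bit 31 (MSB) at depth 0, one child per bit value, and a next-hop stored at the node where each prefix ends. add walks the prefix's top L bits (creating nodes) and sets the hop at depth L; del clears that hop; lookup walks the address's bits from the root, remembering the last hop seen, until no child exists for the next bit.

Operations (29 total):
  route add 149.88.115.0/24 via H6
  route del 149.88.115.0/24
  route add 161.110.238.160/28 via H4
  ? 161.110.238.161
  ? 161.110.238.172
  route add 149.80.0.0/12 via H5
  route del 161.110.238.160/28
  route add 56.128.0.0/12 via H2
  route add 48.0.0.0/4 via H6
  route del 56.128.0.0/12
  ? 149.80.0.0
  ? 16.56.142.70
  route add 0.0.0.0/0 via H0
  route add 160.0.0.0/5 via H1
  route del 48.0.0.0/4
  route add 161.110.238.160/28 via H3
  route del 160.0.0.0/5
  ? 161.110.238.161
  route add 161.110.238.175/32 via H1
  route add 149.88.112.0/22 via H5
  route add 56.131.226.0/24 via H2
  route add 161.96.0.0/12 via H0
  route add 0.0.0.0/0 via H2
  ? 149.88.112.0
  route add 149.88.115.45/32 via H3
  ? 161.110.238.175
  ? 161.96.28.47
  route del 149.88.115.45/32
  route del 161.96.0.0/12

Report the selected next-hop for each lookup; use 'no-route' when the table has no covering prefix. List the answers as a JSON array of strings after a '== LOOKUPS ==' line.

Apply in order:
  + 149.88.115.0/24 (H6) depth=24
  - 149.88.115.0/24 clear@24
  + 161.110.238.160/28 (H4) depth=28
  lookup 161.110.238.161: bits 1010000101101110111011101010 walk d0:-→d1:-→d2:-→d3:-→d4:-→d5:-→d6:-→d7:-→d8:-→d9:-→d10:-→d11:-→d12:-→d13:-→d14:-→d15:-→d16:-→d17:-→d18:-→d19:-→d20:-→d21:-→d22:-→d23:-→d24:-→d25:-→d26:-→d27:-→d28:H4 -> H4
  lookup 161.110.238.172: bits 1010000101101110111011101010 walk d0:-→d1:-→d2:-→d3:-→d4:-→d5:-→d6:-→d7:-→d8:-→d9:-→d10:-→d11:-→d12:-→d13:-→d14:-→d15:-→d16:-→d17:-→d18:-→d19:-→d20:-→d21:-→d22:-→d23:-→d24:-→d25:-→d26:-→d27:-→d28:H4 -> H4
  + 149.80.0.0/12 (H5) depth=12
  - 161.110.238.160/28 clear@28
  + 56.128.0.0/12 (H2) depth=12
  + 48.0.0.0/4 (H6) depth=4
  - 56.128.0.0/12 clear@12
  lookup 149.80.0.0: bits 100101010101 walk d0:-→d1:-→d2:-→d3:-→d4:-→d5:-→d6:-→d7:-→d8:-→d9:-→d10:-→d11:-→d12:H5 -> H5
  lookup 16.56.142.70: bits 00 walk d0:-→d1:-→d2:- -> no-route
  + 0.0.0.0/0 (H0) depth=0
  + 160.0.0.0/5 (H1) depth=5
  - 48.0.0.0/4 clear@4
  + 161.110.238.160/28 (H3) depth=28
  - 160.0.0.0/5 clear@5
  lookup 161.110.238.161: bits 1010000101101110111011101010 walk d0:H0→d1:-→d2:-→d3:-→d4:-→d5:-→d6:-→d7:-→d8:-→d9:-→d10:-→d11:-→d12:-→d13:-→d14:-→d15:-→d16:-→d17:-→d18:-→d19:-→d20:-→d21:-→d22:-→d23:-→d24:-→d25:-→d26:-→d27:-→d28:H3 -> H3
  + 161.110.238.175/32 (H1) depth=32
  + 149.88.112.0/22 (H5) depth=22
  + 56.131.226.0/24 (H2) depth=24
  + 161.96.0.0/12 (H0) depth=12
  + 0.0.0.0/0 (H2) depth=0
  lookup 149.88.112.0: bits 1001010101011000011100 walk d0:H2→d1:-→d2:-→d3:-→d4:-→d5:-→d6:-→d7:-→d8:-→d9:-→d10:-→d11:-→d12:H5→d13:-→d14:-→d15:-→d16:-→d17:-→d18:-→d19:-→d20:-→d21:-→d22:H5 -> H5
  + 149.88.115.45/32 (H3) depth=32
  lookup 161.110.238.175: bits 10100001011011101110111010101111 walk d0:H2→d1:-→d2:-→d3:-→d4:-→d5:-→d6:-→d7:-→d8:-→d9:-→d10:-→d11:-→d12:H0→d13:-→d14:-→d15:-→d16:-→d17:-→d18:-→d19:-→d20:-→d21:-→d22:-→d23:-→d24:-→d25:-→d26:-→d27:-→d28:H3→d29:-→d30:-→d31:-→d32:H1 -> H1
  lookup 161.96.28.47: bits 101000010110 walk d0:H2→d1:-→d2:-→d3:-→d4:-→d5:-→d6:-→d7:-→d8:-→d9:-→d10:-→d11:-→d12:H0 -> H0
  - 149.88.115.45/32 clear@32
  - 161.96.0.0/12 clear@12

== LOOKUPS ==
["H4","H4","H5","no-route","H3","H5","H1","H0"]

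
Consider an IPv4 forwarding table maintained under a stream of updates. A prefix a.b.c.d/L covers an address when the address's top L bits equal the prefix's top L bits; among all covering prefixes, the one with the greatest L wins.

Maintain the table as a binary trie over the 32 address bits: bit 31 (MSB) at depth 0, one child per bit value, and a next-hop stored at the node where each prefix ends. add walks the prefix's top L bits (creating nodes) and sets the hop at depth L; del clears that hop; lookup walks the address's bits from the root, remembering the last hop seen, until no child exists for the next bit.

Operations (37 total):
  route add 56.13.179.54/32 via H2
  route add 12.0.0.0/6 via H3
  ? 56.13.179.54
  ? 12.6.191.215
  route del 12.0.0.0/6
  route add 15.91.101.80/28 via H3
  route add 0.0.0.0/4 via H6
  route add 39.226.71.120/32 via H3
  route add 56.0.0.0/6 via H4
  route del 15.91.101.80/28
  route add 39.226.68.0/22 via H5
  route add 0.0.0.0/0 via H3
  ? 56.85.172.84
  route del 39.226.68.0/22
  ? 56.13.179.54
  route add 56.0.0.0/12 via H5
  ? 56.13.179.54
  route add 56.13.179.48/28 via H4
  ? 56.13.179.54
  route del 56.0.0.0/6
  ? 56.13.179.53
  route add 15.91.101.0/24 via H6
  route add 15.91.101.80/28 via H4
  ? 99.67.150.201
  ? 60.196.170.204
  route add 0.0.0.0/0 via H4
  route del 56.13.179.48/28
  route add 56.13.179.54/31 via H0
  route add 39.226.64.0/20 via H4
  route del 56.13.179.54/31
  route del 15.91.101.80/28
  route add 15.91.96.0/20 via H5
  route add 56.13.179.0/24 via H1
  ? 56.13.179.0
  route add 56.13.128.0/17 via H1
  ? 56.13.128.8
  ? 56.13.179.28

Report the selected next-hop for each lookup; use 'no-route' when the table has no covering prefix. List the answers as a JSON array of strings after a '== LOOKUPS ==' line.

Trace:
  + 56.13.179.54/32 (H2) depth=32
  + 12.0.0.0/6 (H3) depth=6
  Q 56.13.179.54: descend 00111000000011011011001100110110 ; hops seen [H2] ; pick H2
  Q 12.6.191.215: descend 000011 ; hops seen [H3] ; pick H3
  - 12.0.0.0/6 clear@6
  + 15.91.101.80/28 (H3) depth=28
  + 0.0.0.0/4 (H6) depth=4
  + 39.226.71.120/32 (H3) depth=32
  + 56.0.0.0/6 (H4) depth=6
  - 15.91.101.80/28 clear@28
  + 39.226.68.0/22 (H5) depth=22
  + 0.0.0.0/0 (H3) depth=0
  Q 56.85.172.84: descend 001110000 ; hops seen [H3,H4] ; pick H4
  - 39.226.68.0/22 clear@22
  Q 56.13.179.54: descend 00111000000011011011001100110110 ; hops seen [H3,H4,H2] ; pick H2
  + 56.0.0.0/12 (H5) depth=12
  Q 56.13.179.54: descend 00111000000011011011001100110110 ; hops seen [H3,H4,H5,H2] ; pick H2
  + 56.13.179.48/28 (H4) depth=28
  Q 56.13.179.54: descend 00111000000011011011001100110110 ; hops seen [H3,H4,H5,H4,H2] ; pick H2
  - 56.0.0.0/6 clear@6
  Q 56.13.179.53: descend 001110000000110110110011001101 ; hops seen [H3,H5,H4] ; pick H4
  + 15.91.101.0/24 (H6) depth=24
  + 15.91.101.80/28 (H4) depth=28
  Q 99.67.150.201: descend 0 ; hops seen [H3] ; pick H3
  Q 60.196.170.204: descend 00111 ; hops seen [H3] ; pick H3
  + 0.0.0.0/0 (H4) depth=0
  - 56.13.179.48/28 clear@28
  + 56.13.179.54/31 (H0) depth=31
  + 39.226.64.0/20 (H4) depth=20
  - 56.13.179.54/31 clear@31
  - 15.91.101.80/28 clear@28
  + 15.91.96.0/20 (H5) depth=20
  + 56.13.179.0/24 (H1) depth=24
  Q 56.13.179.0: descend 00111000000011011011001100 ; hops seen [H4,H5,H1] ; pick H1
  + 56.13.128.0/17 (H1) depth=17
  Q 56.13.128.8: descend 001110000000110110 ; hops seen [H4,H5,H1] ; pick H1
  Q 56.13.179.28: descend 00111000000011011011001100 ; hops seen [H4,H5,H1,H1] ; pick H1

== LOOKUPS ==
["H2","H3","H4","H2","H2","H2","H4","H3","H3","H1","H1","H1"]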